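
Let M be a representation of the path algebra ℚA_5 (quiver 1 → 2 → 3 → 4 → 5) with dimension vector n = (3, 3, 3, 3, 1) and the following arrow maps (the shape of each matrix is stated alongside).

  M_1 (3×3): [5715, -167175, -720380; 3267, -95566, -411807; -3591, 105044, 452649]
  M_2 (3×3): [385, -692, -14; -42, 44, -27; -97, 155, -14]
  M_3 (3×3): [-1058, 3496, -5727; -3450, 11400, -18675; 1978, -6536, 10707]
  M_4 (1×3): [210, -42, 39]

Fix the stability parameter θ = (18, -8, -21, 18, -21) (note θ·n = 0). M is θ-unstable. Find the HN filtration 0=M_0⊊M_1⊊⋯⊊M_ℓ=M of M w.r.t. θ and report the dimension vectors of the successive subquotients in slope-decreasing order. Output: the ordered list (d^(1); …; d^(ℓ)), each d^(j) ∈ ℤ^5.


Barcode: M ≅ I[1,1], I[1,3], I[1,5], I[2,3], I[4,4]^2. HN layers by μ_θ (4 steps, strictly decreasing):
  μ^(1)=18; μ^(2)=-3/2; μ^(3)=-11/3; μ^(4)=-29/2

((1, 0, 0, 2, 0); (0, 0, 0, 1, 1); (2, 2, 2, 0, 0); (0, 1, 1, 0, 0))


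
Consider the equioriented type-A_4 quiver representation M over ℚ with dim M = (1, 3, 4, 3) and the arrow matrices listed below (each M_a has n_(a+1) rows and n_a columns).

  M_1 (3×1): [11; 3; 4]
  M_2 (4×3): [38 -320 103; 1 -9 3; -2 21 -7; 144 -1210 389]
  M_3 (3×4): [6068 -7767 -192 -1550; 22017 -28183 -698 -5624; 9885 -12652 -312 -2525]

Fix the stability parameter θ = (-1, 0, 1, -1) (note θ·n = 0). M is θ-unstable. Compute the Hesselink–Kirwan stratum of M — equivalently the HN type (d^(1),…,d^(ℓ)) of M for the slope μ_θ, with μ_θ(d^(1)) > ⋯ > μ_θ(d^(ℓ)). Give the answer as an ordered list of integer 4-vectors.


Barcode: M ≅ I[1,4], I[2,3], I[2,4], I[3,4]. HN layers by μ_θ (3 steps, strictly decreasing):
  μ^(1)=1; μ^(2)=0; μ^(3)=-1

((0, 0, 1, 0); (0, 3, 3, 3); (1, 0, 0, 0))


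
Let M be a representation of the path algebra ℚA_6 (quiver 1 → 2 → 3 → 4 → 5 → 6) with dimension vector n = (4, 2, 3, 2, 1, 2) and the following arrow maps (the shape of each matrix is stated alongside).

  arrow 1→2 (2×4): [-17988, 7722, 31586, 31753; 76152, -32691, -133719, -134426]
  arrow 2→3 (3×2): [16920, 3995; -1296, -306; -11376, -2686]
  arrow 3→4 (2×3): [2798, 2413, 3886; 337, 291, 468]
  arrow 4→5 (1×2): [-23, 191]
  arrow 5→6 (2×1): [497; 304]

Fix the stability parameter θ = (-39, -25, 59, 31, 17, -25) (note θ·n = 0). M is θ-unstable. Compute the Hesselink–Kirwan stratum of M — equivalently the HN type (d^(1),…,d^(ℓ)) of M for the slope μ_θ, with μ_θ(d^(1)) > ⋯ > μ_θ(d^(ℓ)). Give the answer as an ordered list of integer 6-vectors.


Via rank(M_{q-1}∘⋯∘M_p): M ≅ I[1,1]^2, I[1,2], I[1,6], I[3,3], I[3,4], I[6,6].
μ_θ-semistable layers: μ^(1)=59; μ^(2)=45; μ^(3)=41/2; μ^(4)=-25; μ^(5)=-39

((0, 0, 1, 0, 0, 0); (0, 0, 1, 1, 0, 0); (0, 0, 1, 1, 1, 1); (0, 2, 0, 0, 0, 1); (4, 0, 0, 0, 0, 0))


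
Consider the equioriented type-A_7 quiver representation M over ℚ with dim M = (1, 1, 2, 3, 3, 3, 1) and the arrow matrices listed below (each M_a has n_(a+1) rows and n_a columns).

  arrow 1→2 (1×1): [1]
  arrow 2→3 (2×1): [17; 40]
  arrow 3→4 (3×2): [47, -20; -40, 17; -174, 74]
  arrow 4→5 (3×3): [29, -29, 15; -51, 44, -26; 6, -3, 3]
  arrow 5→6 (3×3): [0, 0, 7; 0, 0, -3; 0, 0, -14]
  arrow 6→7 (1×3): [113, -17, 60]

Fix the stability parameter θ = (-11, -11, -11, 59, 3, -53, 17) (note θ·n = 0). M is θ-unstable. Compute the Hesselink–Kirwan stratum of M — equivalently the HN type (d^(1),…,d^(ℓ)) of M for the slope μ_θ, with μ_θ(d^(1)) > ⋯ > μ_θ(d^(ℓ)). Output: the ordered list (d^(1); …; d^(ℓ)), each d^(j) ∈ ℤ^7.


Barcode: M ≅ I[1,5], I[3,7], I[4,5], I[6,6]^2. HN layers by μ_θ (5 steps, strictly decreasing):
  μ^(1)=31; μ^(2)=17; μ^(3)=3; μ^(4)=-11; μ^(5)=-53

((0, 0, 0, 2, 2, 0, 0); (0, 0, 0, 0, 0, 0, 1); (0, 0, 0, 1, 1, 1, 0); (1, 1, 2, 0, 0, 0, 0); (0, 0, 0, 0, 0, 2, 0))


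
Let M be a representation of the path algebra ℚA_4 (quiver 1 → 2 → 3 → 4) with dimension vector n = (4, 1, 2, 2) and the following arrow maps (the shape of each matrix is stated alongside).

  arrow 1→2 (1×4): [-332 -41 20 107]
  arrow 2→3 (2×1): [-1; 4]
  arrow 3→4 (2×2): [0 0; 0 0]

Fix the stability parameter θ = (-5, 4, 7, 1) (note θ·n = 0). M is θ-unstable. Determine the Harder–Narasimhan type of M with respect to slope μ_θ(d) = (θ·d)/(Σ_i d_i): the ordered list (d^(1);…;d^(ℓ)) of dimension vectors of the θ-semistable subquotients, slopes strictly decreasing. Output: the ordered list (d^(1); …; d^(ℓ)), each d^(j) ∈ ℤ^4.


Via rank(M_{q-1}∘⋯∘M_p): M ≅ I[1,1]^3, I[1,3], I[3,3], I[4,4]^2.
μ_θ-semistable layers: μ^(1)=7; μ^(2)=4; μ^(3)=1; μ^(4)=-5

((0, 0, 2, 0); (0, 1, 0, 0); (0, 0, 0, 2); (4, 0, 0, 0))


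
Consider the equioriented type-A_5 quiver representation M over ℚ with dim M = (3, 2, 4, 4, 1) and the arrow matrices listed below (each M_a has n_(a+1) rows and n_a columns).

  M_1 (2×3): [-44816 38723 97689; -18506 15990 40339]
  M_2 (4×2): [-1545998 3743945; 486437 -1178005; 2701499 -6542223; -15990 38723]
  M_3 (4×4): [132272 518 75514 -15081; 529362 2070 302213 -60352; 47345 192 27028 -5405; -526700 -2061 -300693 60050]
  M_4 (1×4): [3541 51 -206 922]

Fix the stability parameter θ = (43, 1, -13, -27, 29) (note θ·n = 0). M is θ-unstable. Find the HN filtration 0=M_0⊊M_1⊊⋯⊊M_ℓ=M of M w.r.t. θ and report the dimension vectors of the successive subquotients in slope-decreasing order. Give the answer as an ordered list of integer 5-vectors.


Via rank(M_{q-1}∘⋯∘M_p): M ≅ I[1,1], I[1,4], I[1,5], I[3,4]^2.
μ_θ-semistable layers: μ^(1)=43; μ^(2)=29; μ^(3)=1; μ^(4)=-20

((1, 0, 0, 0, 0); (0, 0, 0, 0, 1); (2, 2, 2, 2, 0); (0, 0, 2, 2, 0))


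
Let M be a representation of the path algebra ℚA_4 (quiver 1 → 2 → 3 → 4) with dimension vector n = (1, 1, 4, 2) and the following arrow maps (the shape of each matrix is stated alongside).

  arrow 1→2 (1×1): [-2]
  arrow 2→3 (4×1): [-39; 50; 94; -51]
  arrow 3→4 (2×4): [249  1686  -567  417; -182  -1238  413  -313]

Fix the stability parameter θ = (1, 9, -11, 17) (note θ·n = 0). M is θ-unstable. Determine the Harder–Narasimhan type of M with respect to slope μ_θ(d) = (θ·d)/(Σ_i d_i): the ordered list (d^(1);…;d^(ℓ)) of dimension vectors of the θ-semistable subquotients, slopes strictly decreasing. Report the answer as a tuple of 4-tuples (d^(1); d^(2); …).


Interval decomposition of M: I[1,4], I[3,3]^2, I[3,4].
HN type (ℓ=3): μ^(1)=17; μ^(2)=-1/3; μ^(3)=-11

((0, 0, 0, 2); (1, 1, 1, 0); (0, 0, 3, 0))


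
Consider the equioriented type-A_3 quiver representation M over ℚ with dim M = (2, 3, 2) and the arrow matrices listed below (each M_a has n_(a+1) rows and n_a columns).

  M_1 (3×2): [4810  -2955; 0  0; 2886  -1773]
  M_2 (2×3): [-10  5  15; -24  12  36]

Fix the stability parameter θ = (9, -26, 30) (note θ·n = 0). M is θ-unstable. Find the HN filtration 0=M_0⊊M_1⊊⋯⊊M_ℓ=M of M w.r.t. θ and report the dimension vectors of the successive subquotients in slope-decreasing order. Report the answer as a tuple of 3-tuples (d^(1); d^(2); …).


Barcode: M ≅ I[1,1], I[1,3], I[2,2]^2, I[3,3]. HN layers by μ_θ (4 steps, strictly decreasing):
  μ^(1)=30; μ^(2)=9; μ^(3)=-17/2; μ^(4)=-26

((0, 0, 2); (1, 0, 0); (1, 1, 0); (0, 2, 0))


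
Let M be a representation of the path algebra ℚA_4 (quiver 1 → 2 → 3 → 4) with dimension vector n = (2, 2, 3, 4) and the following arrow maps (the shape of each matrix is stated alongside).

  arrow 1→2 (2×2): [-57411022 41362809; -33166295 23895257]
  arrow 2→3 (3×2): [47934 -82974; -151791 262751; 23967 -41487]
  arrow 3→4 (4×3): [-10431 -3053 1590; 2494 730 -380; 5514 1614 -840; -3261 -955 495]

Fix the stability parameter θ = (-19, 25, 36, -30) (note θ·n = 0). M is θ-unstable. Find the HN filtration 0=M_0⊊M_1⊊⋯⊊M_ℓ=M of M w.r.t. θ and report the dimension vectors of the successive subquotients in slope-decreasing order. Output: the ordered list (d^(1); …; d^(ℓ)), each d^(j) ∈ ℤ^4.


Interval decomposition of M: I[1,2], I[1,4], I[3,3], I[3,4], I[4,4]^2.
HN type (ℓ=6): μ^(1)=36; μ^(2)=25; μ^(3)=31/3; μ^(4)=3; μ^(5)=-19; μ^(6)=-30

((0, 0, 1, 0); (0, 1, 0, 0); (0, 1, 1, 1); (0, 0, 1, 1); (2, 0, 0, 0); (0, 0, 0, 2))


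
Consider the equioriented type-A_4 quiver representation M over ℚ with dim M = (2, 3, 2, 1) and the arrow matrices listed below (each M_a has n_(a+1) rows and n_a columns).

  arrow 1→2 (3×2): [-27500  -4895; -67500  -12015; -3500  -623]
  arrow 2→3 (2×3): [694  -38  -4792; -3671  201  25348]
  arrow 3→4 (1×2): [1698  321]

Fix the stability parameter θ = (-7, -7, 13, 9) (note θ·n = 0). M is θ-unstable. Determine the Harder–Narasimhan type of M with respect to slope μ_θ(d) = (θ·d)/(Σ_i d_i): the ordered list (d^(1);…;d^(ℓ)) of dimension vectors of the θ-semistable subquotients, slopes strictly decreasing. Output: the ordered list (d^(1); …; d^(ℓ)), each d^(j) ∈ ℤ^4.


Interval decomposition of M: I[1,1], I[1,4], I[2,2], I[2,3].
HN type (ℓ=3): μ^(1)=13; μ^(2)=11; μ^(3)=-7

((0, 0, 1, 0); (0, 0, 1, 1); (2, 3, 0, 0))


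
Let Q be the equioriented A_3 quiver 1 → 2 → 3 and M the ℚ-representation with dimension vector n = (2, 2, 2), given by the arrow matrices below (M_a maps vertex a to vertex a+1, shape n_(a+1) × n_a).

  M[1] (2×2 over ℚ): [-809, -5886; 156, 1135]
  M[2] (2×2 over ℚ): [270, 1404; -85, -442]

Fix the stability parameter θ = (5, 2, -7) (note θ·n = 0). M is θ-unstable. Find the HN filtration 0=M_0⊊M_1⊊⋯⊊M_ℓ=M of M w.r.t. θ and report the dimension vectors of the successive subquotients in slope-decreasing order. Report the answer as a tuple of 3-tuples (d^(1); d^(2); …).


Via rank(M_{q-1}∘⋯∘M_p): M ≅ I[1,2], I[1,3], I[3,3].
μ_θ-semistable layers: μ^(1)=7/2; μ^(2)=0; μ^(3)=-7

((1, 1, 0); (1, 1, 1); (0, 0, 1))


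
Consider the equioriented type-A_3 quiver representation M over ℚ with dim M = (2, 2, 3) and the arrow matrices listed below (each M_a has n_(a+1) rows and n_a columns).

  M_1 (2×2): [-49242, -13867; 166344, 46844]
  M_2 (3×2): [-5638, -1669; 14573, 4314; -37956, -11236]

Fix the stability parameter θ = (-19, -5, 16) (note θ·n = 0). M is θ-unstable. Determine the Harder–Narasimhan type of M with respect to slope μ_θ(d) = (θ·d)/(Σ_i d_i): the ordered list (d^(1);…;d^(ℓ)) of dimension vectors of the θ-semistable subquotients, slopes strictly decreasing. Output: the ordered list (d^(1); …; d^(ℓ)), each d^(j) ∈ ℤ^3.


Interval decomposition of M: I[1,1], I[1,3], I[2,3], I[3,3].
HN type (ℓ=3): μ^(1)=16; μ^(2)=-5; μ^(3)=-19

((0, 0, 3); (0, 2, 0); (2, 0, 0))


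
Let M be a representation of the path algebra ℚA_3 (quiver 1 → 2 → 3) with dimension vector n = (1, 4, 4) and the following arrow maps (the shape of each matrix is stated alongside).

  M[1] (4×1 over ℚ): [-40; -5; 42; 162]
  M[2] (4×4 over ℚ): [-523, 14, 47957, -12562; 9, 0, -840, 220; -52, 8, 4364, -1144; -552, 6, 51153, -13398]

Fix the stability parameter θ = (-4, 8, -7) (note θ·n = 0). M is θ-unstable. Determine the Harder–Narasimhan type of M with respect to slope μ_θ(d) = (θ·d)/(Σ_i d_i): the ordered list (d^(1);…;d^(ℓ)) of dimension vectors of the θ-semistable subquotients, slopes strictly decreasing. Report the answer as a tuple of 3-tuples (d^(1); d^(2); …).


Interval decomposition of M: I[1,2], I[2,2], I[2,3]^2, I[3,3]^2.
HN type (ℓ=4): μ^(1)=8; μ^(2)=1/2; μ^(3)=-4; μ^(4)=-7

((0, 2, 0); (0, 2, 2); (1, 0, 0); (0, 0, 2))


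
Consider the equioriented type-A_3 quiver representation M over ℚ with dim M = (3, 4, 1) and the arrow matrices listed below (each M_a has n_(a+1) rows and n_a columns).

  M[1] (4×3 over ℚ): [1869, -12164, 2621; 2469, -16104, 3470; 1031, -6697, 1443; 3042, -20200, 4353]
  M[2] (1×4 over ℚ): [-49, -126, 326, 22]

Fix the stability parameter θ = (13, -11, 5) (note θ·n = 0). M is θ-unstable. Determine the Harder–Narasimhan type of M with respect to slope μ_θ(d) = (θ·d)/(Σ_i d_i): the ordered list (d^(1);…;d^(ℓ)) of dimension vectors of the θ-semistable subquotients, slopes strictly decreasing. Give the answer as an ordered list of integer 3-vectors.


Via rank(M_{q-1}∘⋯∘M_p): M ≅ I[1,2]^2, I[1,3], I[2,2].
μ_θ-semistable layers: μ^(1)=5; μ^(2)=1; μ^(3)=-11

((0, 0, 1); (3, 3, 0); (0, 1, 0))


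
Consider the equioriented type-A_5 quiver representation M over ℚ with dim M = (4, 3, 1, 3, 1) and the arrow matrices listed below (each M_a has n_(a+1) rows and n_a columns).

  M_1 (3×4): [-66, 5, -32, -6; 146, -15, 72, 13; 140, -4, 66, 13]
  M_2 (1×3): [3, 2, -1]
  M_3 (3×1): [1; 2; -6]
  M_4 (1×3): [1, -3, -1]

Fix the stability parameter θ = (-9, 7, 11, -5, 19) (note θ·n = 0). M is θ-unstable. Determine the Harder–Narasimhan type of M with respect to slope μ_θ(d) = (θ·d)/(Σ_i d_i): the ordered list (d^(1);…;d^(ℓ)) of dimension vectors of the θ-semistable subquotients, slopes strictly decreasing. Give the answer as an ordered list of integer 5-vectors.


Barcode: M ≅ I[1,1], I[1,2]^2, I[1,5], I[4,4]^2. HN layers by μ_θ (5 steps, strictly decreasing):
  μ^(1)=19; μ^(2)=7; μ^(3)=13/3; μ^(4)=-5; μ^(5)=-9

((0, 0, 0, 0, 1); (0, 2, 0, 0, 0); (0, 1, 1, 1, 0); (0, 0, 0, 2, 0); (4, 0, 0, 0, 0))


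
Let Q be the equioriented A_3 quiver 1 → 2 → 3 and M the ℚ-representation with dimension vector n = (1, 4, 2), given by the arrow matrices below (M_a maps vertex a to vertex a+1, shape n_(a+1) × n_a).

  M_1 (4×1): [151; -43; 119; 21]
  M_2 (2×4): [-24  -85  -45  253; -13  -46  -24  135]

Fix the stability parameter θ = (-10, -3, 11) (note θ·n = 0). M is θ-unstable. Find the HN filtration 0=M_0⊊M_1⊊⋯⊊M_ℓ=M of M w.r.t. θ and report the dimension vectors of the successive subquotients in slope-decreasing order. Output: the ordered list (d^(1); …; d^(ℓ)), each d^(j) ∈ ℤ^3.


Via rank(M_{q-1}∘⋯∘M_p): M ≅ I[1,3], I[2,2]^2, I[2,3].
μ_θ-semistable layers: μ^(1)=11; μ^(2)=-3; μ^(3)=-10

((0, 0, 2); (0, 4, 0); (1, 0, 0))


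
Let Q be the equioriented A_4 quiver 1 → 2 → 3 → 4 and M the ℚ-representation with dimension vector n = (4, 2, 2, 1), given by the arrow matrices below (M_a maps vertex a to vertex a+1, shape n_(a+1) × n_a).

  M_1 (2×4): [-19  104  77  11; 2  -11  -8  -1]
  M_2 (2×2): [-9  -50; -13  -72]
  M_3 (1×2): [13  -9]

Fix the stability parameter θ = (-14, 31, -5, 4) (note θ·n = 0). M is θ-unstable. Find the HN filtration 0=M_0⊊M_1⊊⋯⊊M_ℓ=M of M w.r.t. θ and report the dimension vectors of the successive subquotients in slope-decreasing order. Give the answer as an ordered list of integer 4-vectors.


Barcode: M ≅ I[1,1]^2, I[1,3], I[1,4]. HN layers by μ_θ (3 steps, strictly decreasing):
  μ^(1)=13; μ^(2)=10; μ^(3)=-14

((0, 1, 1, 0); (0, 1, 1, 1); (4, 0, 0, 0))


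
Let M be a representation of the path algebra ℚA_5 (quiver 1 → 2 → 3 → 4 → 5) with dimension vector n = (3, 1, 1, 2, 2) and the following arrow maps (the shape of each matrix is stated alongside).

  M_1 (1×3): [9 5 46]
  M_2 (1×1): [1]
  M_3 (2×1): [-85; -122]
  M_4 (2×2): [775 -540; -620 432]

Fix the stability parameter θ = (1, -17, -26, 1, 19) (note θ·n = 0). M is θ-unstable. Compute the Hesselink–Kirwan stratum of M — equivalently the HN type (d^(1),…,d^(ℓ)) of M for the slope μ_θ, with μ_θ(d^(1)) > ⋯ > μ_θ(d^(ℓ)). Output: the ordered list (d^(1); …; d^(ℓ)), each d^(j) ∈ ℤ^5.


Barcode: M ≅ I[1,1]^2, I[1,5], I[4,4], I[5,5]. HN layers by μ_θ (3 steps, strictly decreasing):
  μ^(1)=19; μ^(2)=1; μ^(3)=-14

((0, 0, 0, 0, 2); (2, 0, 0, 2, 0); (1, 1, 1, 0, 0))


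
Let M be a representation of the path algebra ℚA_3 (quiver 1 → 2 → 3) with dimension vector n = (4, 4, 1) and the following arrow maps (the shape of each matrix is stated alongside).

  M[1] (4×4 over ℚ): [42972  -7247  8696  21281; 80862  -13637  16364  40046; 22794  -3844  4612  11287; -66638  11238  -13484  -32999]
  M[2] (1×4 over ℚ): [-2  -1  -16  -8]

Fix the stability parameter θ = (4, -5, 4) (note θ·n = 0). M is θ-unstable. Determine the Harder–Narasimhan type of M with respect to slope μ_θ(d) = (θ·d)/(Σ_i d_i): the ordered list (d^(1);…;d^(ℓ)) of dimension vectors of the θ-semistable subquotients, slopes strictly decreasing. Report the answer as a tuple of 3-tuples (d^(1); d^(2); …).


Interval decomposition of M: I[1,1]^2, I[1,2], I[1,3], I[2,2]^2.
HN type (ℓ=3): μ^(1)=4; μ^(2)=-1/2; μ^(3)=-5

((2, 0, 1); (2, 2, 0); (0, 2, 0))


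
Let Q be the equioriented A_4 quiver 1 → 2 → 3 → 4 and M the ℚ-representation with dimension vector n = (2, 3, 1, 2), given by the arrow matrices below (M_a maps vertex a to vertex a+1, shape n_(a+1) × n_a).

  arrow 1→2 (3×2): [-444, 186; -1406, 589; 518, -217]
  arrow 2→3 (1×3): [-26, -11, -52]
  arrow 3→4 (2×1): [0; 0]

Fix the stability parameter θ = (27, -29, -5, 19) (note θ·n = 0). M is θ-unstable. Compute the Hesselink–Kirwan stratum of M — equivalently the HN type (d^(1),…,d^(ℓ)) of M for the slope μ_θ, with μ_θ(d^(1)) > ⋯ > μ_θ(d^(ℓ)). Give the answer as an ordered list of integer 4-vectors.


Barcode: M ≅ I[1,1], I[1,3], I[2,2]^2, I[4,4]^2. HN layers by μ_θ (4 steps, strictly decreasing):
  μ^(1)=27; μ^(2)=19; μ^(3)=-7/3; μ^(4)=-29

((1, 0, 0, 0); (0, 0, 0, 2); (1, 1, 1, 0); (0, 2, 0, 0))


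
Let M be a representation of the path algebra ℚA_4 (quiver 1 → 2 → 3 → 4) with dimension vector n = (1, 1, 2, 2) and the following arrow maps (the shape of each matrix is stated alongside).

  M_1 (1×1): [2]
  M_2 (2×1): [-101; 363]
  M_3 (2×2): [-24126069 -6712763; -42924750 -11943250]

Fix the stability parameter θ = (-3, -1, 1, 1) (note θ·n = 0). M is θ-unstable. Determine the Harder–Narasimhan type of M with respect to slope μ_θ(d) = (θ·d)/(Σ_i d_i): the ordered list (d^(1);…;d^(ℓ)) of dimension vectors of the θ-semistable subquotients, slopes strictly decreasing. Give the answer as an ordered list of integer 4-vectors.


Barcode: M ≅ I[1,3], I[3,4], I[4,4]. HN layers by μ_θ (3 steps, strictly decreasing):
  μ^(1)=1; μ^(2)=-1; μ^(3)=-3

((0, 0, 2, 2); (0, 1, 0, 0); (1, 0, 0, 0))


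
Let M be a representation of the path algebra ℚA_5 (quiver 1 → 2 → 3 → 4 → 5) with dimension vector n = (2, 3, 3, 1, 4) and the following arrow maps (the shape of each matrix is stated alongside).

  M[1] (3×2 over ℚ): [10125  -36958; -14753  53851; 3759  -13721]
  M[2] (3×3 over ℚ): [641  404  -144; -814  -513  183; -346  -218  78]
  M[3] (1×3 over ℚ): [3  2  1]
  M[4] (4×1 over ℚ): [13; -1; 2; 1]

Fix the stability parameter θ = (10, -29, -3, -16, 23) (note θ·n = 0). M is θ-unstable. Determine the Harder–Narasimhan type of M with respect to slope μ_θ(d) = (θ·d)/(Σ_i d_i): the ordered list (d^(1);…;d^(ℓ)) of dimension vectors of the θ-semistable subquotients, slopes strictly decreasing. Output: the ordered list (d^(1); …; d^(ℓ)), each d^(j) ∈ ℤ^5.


Via rank(M_{q-1}∘⋯∘M_p): M ≅ I[1,3], I[1,5], I[2,2], I[3,3], I[5,5]^3.
μ_θ-semistable layers: μ^(1)=23; μ^(2)=-3; μ^(3)=-19/2; μ^(4)=-29

((0, 0, 0, 0, 4); (0, 0, 2, 0, 0); (2, 2, 1, 1, 0); (0, 1, 0, 0, 0))


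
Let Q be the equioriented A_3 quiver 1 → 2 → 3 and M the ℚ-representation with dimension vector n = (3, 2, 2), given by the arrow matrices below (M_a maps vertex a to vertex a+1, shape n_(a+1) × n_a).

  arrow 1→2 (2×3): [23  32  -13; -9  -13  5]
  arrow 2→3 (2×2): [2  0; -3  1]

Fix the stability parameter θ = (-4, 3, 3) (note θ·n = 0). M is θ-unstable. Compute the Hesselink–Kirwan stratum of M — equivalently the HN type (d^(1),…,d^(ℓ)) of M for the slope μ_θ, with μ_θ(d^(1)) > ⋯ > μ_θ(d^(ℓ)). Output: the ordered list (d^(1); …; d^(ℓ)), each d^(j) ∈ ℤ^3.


Interval decomposition of M: I[1,1], I[1,3]^2.
HN type (ℓ=2): μ^(1)=3; μ^(2)=-4

((0, 2, 2); (3, 0, 0))


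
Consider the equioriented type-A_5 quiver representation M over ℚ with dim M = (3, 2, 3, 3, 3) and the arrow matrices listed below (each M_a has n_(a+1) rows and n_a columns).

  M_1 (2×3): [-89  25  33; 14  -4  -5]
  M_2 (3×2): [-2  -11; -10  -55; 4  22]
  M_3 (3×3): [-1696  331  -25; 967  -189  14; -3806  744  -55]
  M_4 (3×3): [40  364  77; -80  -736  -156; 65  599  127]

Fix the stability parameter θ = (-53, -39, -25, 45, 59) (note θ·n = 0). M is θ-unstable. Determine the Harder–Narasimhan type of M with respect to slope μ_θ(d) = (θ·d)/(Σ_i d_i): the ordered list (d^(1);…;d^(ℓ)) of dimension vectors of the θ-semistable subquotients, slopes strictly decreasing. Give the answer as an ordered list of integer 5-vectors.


Barcode: M ≅ I[1,1], I[1,2], I[1,5], I[3,4], I[3,5], I[5,5]. HN layers by μ_θ (5 steps, strictly decreasing):
  μ^(1)=59; μ^(2)=45; μ^(3)=-25; μ^(4)=-39; μ^(5)=-53

((0, 0, 0, 0, 3); (0, 0, 0, 3, 0); (0, 0, 3, 0, 0); (0, 2, 0, 0, 0); (3, 0, 0, 0, 0))


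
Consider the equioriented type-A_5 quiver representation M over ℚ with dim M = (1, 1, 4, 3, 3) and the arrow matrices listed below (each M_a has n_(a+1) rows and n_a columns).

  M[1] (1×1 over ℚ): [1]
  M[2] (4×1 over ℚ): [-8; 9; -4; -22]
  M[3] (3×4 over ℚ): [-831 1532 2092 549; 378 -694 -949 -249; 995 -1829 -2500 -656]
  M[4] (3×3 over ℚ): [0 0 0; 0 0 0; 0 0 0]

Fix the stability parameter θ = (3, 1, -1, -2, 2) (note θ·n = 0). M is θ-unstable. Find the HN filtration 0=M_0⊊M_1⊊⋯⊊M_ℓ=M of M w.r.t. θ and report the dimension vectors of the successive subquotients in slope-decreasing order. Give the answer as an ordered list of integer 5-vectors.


Barcode: M ≅ I[1,4], I[3,3], I[3,4]^2, I[5,5]^3. HN layers by μ_θ (4 steps, strictly decreasing):
  μ^(1)=2; μ^(2)=1/4; μ^(3)=-1; μ^(4)=-3/2

((0, 0, 0, 0, 3); (1, 1, 1, 1, 0); (0, 0, 1, 0, 0); (0, 0, 2, 2, 0))


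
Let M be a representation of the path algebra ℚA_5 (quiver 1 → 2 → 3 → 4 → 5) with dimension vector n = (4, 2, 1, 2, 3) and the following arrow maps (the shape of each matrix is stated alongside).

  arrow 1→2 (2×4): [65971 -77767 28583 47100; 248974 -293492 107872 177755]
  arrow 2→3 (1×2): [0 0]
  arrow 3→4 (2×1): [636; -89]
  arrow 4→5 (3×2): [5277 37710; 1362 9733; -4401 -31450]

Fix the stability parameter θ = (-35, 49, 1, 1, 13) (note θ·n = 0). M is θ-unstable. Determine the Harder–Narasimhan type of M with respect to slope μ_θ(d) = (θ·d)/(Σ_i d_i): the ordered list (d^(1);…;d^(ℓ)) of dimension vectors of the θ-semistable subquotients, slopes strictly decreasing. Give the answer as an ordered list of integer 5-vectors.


Interval decomposition of M: I[1,1]^2, I[1,2]^2, I[3,5], I[4,5], I[5,5].
HN type (ℓ=4): μ^(1)=49; μ^(2)=13; μ^(3)=1; μ^(4)=-35

((0, 2, 0, 0, 0); (0, 0, 0, 0, 3); (0, 0, 1, 2, 0); (4, 0, 0, 0, 0))


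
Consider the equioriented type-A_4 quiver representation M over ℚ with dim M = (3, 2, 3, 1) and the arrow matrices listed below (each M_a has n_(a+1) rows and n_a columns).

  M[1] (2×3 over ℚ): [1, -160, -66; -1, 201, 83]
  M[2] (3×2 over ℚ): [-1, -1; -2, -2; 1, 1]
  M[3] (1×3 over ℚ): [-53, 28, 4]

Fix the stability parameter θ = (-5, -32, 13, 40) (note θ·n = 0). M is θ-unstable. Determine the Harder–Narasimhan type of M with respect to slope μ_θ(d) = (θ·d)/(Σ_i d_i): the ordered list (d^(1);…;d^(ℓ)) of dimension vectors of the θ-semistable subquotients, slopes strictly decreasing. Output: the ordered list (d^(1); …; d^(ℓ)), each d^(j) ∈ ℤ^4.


Barcode: M ≅ I[1,1], I[1,2], I[1,4], I[3,3]^2. HN layers by μ_θ (4 steps, strictly decreasing):
  μ^(1)=40; μ^(2)=13; μ^(3)=-5; μ^(4)=-37/2

((0, 0, 0, 1); (0, 0, 3, 0); (1, 0, 0, 0); (2, 2, 0, 0))


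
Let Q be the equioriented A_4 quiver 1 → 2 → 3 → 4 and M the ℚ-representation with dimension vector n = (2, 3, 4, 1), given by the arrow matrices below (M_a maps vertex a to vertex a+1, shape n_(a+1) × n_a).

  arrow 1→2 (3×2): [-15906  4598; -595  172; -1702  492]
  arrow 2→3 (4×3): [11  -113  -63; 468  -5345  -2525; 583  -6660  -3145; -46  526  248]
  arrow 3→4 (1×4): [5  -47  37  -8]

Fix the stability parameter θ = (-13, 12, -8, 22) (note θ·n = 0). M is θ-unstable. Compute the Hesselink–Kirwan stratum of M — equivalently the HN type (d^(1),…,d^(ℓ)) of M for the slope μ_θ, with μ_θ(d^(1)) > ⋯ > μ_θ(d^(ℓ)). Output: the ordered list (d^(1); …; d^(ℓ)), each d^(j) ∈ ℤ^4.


Via rank(M_{q-1}∘⋯∘M_p): M ≅ I[1,3]^2, I[2,4], I[3,3].
μ_θ-semistable layers: μ^(1)=22; μ^(2)=2; μ^(3)=-8; μ^(4)=-13

((0, 0, 0, 1); (0, 3, 3, 0); (0, 0, 1, 0); (2, 0, 0, 0))


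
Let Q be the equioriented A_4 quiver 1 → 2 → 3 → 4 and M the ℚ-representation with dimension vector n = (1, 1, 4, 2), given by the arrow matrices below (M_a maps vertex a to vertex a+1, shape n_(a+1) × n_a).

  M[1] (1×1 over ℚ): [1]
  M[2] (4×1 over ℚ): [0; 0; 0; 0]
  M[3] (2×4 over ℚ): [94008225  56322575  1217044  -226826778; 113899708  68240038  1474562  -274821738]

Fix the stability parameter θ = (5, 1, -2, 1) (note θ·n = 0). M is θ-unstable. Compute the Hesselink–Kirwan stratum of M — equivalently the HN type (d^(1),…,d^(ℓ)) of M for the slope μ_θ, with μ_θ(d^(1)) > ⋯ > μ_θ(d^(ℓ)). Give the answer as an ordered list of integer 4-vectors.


Barcode: M ≅ I[1,2], I[3,3]^2, I[3,4]^2. HN layers by μ_θ (3 steps, strictly decreasing):
  μ^(1)=3; μ^(2)=1; μ^(3)=-2

((1, 1, 0, 0); (0, 0, 0, 2); (0, 0, 4, 0))


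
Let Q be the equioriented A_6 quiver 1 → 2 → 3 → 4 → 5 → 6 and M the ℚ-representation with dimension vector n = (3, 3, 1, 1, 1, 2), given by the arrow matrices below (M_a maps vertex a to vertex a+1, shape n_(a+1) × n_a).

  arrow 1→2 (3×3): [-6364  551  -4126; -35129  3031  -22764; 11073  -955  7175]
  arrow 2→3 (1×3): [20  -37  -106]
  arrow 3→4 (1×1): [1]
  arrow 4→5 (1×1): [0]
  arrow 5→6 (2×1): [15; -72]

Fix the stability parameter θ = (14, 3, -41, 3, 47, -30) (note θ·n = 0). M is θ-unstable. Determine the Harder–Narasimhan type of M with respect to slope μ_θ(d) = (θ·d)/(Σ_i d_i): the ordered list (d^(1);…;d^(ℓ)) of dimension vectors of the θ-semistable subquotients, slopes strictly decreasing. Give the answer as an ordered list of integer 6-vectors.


Interval decomposition of M: I[1,2]^2, I[1,4], I[5,6], I[6,6].
HN type (ℓ=4): μ^(1)=17/2; μ^(2)=3; μ^(3)=-8; μ^(4)=-30

((2, 2, 0, 0, 1, 1); (0, 0, 0, 1, 0, 0); (1, 1, 1, 0, 0, 0); (0, 0, 0, 0, 0, 1))


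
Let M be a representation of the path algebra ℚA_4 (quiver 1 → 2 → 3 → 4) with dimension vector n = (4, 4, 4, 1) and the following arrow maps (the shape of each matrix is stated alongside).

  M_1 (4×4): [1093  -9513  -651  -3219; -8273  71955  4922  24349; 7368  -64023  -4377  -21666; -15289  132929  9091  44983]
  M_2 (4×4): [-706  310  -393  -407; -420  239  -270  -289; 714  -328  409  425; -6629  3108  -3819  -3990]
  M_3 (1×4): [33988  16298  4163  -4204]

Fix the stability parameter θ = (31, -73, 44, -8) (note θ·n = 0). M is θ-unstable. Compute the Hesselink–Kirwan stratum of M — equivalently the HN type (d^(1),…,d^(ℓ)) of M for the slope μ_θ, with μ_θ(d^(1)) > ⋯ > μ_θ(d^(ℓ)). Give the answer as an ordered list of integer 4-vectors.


Barcode: M ≅ I[1,1], I[1,2], I[1,3], I[1,4], I[2,3], I[3,3]. HN layers by μ_θ (5 steps, strictly decreasing):
  μ^(1)=44; μ^(2)=31; μ^(3)=18; μ^(4)=-21; μ^(5)=-73

((0, 0, 3, 0); (1, 0, 0, 0); (0, 0, 1, 1); (3, 3, 0, 0); (0, 1, 0, 0))


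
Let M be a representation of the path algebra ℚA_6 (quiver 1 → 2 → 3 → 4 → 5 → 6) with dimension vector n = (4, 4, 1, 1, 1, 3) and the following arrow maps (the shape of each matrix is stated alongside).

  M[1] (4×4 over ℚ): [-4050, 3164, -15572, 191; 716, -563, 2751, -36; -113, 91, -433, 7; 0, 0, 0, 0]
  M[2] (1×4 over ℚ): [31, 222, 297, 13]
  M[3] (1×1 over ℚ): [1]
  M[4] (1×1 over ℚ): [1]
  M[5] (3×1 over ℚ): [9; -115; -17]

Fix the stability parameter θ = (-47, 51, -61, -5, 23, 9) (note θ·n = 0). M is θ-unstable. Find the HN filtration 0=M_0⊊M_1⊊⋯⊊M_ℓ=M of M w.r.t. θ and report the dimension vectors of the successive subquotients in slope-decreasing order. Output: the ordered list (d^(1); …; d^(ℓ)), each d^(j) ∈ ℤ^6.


Interval decomposition of M: I[1,1], I[1,2]^2, I[1,6], I[2,2], I[6,6]^2.
HN type (ℓ=5): μ^(1)=51; μ^(2)=16; μ^(3)=9; μ^(4)=-5; μ^(5)=-47

((0, 3, 0, 0, 0, 0); (0, 0, 0, 0, 1, 1); (0, 0, 0, 0, 0, 2); (0, 1, 1, 1, 0, 0); (4, 0, 0, 0, 0, 0))


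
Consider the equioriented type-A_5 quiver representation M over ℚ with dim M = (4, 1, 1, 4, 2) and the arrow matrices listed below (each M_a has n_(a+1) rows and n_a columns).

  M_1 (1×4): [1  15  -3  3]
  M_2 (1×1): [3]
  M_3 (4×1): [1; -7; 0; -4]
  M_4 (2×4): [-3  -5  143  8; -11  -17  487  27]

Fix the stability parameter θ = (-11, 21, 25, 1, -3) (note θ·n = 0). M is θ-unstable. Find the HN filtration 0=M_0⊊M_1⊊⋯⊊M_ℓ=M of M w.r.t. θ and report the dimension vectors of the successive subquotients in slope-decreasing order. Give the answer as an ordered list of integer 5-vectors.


Via rank(M_{q-1}∘⋯∘M_p): M ≅ I[1,1]^3, I[1,4], I[4,4], I[4,5]^2.
μ_θ-semistable layers: μ^(1)=47/3; μ^(2)=1; μ^(3)=-1; μ^(4)=-11

((0, 1, 1, 1, 0); (0, 0, 0, 1, 0); (0, 0, 0, 2, 2); (4, 0, 0, 0, 0))


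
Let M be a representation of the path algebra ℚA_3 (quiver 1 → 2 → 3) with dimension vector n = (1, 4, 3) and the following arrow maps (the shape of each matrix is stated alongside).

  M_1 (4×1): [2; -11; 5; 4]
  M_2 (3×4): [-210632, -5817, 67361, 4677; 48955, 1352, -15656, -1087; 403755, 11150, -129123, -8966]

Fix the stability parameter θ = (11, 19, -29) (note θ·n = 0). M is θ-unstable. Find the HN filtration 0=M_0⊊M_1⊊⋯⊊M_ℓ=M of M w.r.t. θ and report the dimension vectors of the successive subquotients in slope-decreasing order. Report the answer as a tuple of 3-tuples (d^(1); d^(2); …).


Via rank(M_{q-1}∘⋯∘M_p): M ≅ I[1,3], I[2,2], I[2,3]^2.
μ_θ-semistable layers: μ^(1)=19; μ^(2)=1/3; μ^(3)=-5

((0, 1, 0); (1, 1, 1); (0, 2, 2))


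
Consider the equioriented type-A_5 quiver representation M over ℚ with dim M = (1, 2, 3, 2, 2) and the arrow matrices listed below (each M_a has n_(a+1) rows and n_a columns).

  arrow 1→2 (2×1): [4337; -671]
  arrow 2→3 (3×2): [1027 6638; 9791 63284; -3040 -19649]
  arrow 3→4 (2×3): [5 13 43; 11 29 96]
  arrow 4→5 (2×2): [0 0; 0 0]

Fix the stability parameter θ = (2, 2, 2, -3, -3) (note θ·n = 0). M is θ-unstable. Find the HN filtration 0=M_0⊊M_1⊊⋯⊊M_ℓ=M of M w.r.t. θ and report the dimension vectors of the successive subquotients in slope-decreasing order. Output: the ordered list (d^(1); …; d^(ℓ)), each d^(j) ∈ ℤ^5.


Barcode: M ≅ I[1,4], I[2,3], I[3,4], I[5,5]^2. HN layers by μ_θ (4 steps, strictly decreasing):
  μ^(1)=2; μ^(2)=3/4; μ^(3)=-1/2; μ^(4)=-3

((0, 1, 1, 0, 0); (1, 1, 1, 1, 0); (0, 0, 1, 1, 0); (0, 0, 0, 0, 2))


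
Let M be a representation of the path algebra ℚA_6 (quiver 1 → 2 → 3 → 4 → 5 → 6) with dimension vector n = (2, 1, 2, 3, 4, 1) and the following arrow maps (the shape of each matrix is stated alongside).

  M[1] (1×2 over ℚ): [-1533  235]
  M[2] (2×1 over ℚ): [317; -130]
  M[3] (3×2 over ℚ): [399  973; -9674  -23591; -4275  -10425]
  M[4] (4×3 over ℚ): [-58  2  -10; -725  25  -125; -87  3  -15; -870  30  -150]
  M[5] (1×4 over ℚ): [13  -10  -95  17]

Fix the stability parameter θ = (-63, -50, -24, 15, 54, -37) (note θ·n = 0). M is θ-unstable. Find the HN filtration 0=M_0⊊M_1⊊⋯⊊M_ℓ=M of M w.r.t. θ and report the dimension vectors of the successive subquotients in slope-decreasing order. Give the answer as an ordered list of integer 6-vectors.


Interval decomposition of M: I[1,1], I[1,4], I[3,6], I[4,4], I[5,5]^3.
HN type (ℓ=6): μ^(1)=54; μ^(2)=15; μ^(3)=32/3; μ^(4)=-24; μ^(5)=-50; μ^(6)=-63

((0, 0, 0, 0, 3, 0); (0, 0, 0, 2, 0, 0); (0, 0, 0, 1, 1, 1); (0, 0, 2, 0, 0, 0); (0, 1, 0, 0, 0, 0); (2, 0, 0, 0, 0, 0))


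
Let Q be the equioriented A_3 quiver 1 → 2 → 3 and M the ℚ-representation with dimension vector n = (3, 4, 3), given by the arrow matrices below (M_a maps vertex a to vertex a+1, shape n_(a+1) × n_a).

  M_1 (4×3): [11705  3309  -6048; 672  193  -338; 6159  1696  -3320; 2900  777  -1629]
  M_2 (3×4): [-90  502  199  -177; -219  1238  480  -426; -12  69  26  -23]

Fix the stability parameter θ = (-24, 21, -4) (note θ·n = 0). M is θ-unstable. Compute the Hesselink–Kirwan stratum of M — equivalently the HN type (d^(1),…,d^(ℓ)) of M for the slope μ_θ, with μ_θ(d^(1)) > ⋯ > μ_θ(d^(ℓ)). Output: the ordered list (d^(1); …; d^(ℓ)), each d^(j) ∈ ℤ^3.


Via rank(M_{q-1}∘⋯∘M_p): M ≅ I[1,3]^3, I[2,2].
μ_θ-semistable layers: μ^(1)=21; μ^(2)=17/2; μ^(3)=-24

((0, 1, 0); (0, 3, 3); (3, 0, 0))


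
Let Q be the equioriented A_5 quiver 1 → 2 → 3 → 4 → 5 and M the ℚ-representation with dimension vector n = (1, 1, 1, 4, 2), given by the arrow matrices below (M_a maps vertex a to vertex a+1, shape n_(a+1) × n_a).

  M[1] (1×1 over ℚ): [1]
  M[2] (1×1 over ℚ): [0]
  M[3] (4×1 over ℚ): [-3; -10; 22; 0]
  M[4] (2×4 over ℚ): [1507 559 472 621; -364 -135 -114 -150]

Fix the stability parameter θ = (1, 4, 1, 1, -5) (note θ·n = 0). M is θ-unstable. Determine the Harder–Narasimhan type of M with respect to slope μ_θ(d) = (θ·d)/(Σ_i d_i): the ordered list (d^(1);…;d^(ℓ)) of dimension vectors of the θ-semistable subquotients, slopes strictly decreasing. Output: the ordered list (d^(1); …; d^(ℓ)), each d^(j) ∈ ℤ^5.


Via rank(M_{q-1}∘⋯∘M_p): M ≅ I[1,2], I[3,5], I[4,4]^2, I[4,5].
μ_θ-semistable layers: μ^(1)=4; μ^(2)=1; μ^(3)=-1; μ^(4)=-2

((0, 1, 0, 0, 0); (1, 0, 0, 2, 0); (0, 0, 1, 1, 1); (0, 0, 0, 1, 1))


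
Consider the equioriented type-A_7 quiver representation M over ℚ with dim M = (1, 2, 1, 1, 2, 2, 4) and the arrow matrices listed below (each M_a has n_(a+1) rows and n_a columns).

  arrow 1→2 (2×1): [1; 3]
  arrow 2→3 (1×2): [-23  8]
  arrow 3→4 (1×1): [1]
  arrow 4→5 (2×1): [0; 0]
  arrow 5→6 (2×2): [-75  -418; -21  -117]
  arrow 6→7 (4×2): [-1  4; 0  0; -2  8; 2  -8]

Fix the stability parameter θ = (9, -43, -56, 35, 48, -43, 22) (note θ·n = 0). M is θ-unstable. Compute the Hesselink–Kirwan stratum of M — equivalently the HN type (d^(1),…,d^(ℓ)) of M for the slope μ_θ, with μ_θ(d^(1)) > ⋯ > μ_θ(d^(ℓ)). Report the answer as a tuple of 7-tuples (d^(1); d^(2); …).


Barcode: M ≅ I[1,4], I[2,2], I[5,6], I[5,7], I[7,7]^3. HN layers by μ_θ (5 steps, strictly decreasing):
  μ^(1)=35; μ^(2)=22; μ^(3)=5/2; μ^(4)=-30; μ^(5)=-43

((0, 0, 0, 1, 0, 0, 0); (0, 0, 0, 0, 0, 0, 4); (0, 0, 0, 0, 2, 2, 0); (1, 1, 1, 0, 0, 0, 0); (0, 1, 0, 0, 0, 0, 0))


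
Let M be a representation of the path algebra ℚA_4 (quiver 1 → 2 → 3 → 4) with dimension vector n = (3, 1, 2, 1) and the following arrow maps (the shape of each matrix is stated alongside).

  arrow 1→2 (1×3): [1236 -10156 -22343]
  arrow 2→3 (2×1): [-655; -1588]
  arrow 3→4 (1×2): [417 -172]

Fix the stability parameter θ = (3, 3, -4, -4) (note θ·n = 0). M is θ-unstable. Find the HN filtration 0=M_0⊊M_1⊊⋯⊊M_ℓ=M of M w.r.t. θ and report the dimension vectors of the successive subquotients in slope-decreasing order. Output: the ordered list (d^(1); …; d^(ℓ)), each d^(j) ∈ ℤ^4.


Barcode: M ≅ I[1,1]^2, I[1,4], I[3,3]. HN layers by μ_θ (3 steps, strictly decreasing):
  μ^(1)=3; μ^(2)=-1/2; μ^(3)=-4

((2, 0, 0, 0); (1, 1, 1, 1); (0, 0, 1, 0))


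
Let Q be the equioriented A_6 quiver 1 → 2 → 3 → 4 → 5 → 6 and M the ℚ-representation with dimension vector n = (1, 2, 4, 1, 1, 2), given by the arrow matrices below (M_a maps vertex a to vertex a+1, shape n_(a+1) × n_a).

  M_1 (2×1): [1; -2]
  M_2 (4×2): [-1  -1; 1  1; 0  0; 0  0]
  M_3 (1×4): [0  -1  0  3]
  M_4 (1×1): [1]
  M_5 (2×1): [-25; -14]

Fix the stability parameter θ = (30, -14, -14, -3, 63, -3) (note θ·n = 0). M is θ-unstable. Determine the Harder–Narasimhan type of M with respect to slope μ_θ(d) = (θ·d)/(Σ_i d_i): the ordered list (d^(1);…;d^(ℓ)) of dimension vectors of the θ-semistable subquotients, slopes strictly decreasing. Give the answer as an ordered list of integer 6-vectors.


Interval decomposition of M: I[1,6], I[2,2], I[3,3]^3, I[6,6].
HN type (ℓ=4): μ^(1)=30; μ^(2)=-1/4; μ^(3)=-3; μ^(4)=-14

((0, 0, 0, 0, 1, 1); (1, 1, 1, 1, 0, 0); (0, 0, 0, 0, 0, 1); (0, 1, 3, 0, 0, 0))


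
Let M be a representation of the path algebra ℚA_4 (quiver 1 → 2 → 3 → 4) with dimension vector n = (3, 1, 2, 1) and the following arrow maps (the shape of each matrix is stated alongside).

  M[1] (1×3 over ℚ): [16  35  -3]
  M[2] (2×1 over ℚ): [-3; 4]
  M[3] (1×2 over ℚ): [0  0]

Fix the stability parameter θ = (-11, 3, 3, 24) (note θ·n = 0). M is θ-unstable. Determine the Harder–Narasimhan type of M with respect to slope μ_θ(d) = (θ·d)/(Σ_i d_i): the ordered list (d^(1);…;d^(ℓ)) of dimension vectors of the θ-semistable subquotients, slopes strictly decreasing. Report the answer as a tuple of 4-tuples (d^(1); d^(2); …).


Barcode: M ≅ I[1,1]^2, I[1,3], I[3,3], I[4,4]. HN layers by μ_θ (3 steps, strictly decreasing):
  μ^(1)=24; μ^(2)=3; μ^(3)=-11

((0, 0, 0, 1); (0, 1, 2, 0); (3, 0, 0, 0))


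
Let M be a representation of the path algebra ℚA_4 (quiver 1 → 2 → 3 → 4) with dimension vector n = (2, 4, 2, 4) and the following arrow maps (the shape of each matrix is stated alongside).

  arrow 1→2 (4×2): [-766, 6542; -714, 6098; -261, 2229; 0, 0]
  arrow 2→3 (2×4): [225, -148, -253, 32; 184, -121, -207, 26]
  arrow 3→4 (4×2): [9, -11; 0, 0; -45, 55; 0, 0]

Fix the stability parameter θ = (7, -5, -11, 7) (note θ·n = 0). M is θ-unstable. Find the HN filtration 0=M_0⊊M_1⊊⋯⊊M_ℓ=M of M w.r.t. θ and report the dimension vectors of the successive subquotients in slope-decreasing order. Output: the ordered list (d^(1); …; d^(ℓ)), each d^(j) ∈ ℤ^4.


Via rank(M_{q-1}∘⋯∘M_p): M ≅ I[1,3], I[1,4], I[2,2]^2, I[4,4]^3.
μ_θ-semistable layers: μ^(1)=7; μ^(2)=-3; μ^(3)=-5

((0, 0, 0, 4); (2, 2, 2, 0); (0, 2, 0, 0))


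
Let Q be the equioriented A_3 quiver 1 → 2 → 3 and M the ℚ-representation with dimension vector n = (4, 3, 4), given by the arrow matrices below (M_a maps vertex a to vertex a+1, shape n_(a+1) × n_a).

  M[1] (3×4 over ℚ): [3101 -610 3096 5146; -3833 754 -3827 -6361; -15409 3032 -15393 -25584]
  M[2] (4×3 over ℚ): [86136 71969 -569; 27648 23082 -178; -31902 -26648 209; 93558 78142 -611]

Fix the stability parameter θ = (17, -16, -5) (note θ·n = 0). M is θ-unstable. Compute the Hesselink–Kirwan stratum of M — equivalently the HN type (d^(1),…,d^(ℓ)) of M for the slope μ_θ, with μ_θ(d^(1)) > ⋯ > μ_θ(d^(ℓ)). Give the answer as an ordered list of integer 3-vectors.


Interval decomposition of M: I[1,1], I[1,2], I[1,3]^2, I[3,3]^2.
HN type (ℓ=4): μ^(1)=17; μ^(2)=1/2; μ^(3)=-4/3; μ^(4)=-5

((1, 0, 0); (1, 1, 0); (2, 2, 2); (0, 0, 2))


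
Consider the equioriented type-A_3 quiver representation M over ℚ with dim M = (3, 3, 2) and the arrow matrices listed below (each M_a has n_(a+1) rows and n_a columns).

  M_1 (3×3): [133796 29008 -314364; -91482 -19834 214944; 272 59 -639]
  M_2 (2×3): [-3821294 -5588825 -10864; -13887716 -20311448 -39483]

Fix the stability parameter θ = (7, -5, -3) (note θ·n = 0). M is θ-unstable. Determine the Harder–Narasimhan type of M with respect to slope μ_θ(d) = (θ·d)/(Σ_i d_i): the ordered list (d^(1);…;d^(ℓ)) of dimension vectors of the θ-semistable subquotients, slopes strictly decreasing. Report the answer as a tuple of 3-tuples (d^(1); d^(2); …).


Interval decomposition of M: I[1,1], I[1,3]^2, I[2,2].
HN type (ℓ=3): μ^(1)=7; μ^(2)=-1/3; μ^(3)=-5

((1, 0, 0); (2, 2, 2); (0, 1, 0))
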